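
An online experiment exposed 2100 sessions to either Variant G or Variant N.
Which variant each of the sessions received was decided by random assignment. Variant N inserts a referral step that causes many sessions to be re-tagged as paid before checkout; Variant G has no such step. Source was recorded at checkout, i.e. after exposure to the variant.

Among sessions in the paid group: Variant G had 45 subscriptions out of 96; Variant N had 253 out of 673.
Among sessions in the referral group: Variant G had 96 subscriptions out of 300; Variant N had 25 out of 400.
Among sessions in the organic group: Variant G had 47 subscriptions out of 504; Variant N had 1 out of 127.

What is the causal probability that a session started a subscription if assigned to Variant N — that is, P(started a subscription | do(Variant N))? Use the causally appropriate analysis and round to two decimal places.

Within every traffic source level Variant G has the higher rate, yet pooled Variant N does — Simpson's reversal.
Traffic source is recorded after the variant and is itself shifted by it — it sits on the causal path from variant to outcome. Conditioning on a mediator would strip out part of the effect we want; the pooled comparison gives the total causal effect.
So P(outcome | do(Variant N)) is just the pooled rate for Variant N: 279/1200 = 0.233.

0.23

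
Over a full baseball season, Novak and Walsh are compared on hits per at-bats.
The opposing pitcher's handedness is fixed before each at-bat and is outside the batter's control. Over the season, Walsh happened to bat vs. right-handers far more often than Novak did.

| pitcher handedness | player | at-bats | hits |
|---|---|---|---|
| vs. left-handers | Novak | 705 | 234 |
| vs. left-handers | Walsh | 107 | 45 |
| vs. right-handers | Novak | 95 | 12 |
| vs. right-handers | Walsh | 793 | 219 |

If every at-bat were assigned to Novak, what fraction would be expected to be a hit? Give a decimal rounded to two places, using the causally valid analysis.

0.22

The pitcher handedness-specific comparison favours Walsh throughout, but the pooled figures favour Novak. The question is whether to condition on pitcher handedness.
Since pitcher handedness is a pre-existing factor (not a product of the player) and it affects the outcome on its own, it is a confounder. The stratified rates, not the pooled rate, identify the causal effect.
Standardising Novak to the population pitcher handedness mix: 0.478·234/705 + 0.522·12/95 = 0.225.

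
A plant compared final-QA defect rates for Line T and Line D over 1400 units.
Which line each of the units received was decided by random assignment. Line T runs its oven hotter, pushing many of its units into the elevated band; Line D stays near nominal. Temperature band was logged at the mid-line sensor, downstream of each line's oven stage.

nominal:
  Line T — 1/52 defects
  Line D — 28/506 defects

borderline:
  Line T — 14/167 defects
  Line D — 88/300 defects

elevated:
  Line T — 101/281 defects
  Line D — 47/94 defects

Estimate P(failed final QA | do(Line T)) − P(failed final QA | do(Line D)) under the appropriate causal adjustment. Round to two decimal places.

The distribution of in-process temperature band is itself part of what the line does — it is an intermediate outcome. Holding it fixed would remove that part of the effect; the total effect is the pooled difference.
The causal difference is the pooled difference: 0.232 − 0.181 = +0.051.

+0.05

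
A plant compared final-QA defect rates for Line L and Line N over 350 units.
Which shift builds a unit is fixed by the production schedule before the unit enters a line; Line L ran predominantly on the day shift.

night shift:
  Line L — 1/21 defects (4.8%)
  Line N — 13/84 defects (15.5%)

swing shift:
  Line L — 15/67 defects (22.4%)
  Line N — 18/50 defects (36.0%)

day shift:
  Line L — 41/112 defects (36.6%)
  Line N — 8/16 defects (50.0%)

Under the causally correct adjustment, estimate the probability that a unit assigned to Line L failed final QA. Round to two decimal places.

0.22

Line L is lower inside every shift stratum but Line N is lower in aggregate. Whether to stratify depends on how shift relates to the line.
Shift satisfies the back-door criterion: it is not a descendant of the line, and it blocks the spurious path from line to outcome. Adjusting for it (i.e., using the within-shift rates) gives the causal effect.
Standardising Line L to the population shift mix: 0.300·1/21 + 0.334·15/67 + 0.366·41/112 = 0.223.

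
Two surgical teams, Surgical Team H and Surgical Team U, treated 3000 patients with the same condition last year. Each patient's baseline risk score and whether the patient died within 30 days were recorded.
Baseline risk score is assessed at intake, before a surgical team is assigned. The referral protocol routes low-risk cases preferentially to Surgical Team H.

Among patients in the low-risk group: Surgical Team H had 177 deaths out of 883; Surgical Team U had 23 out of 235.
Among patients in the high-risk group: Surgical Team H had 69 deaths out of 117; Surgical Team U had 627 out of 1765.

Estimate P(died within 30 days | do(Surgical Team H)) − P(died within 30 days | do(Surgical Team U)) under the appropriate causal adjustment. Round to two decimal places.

Since baseline risk score is a pre-existing factor (not a product of the surgical team) and it affects the outcome on its own, it is a confounder. The stratified rates, not the pooled rate, identify the causal effect.
Adjusting over the population distribution of baseline risk score: 0.373·(0.200−0.098) + 0.627·(0.590−0.355) = +0.185.

+0.19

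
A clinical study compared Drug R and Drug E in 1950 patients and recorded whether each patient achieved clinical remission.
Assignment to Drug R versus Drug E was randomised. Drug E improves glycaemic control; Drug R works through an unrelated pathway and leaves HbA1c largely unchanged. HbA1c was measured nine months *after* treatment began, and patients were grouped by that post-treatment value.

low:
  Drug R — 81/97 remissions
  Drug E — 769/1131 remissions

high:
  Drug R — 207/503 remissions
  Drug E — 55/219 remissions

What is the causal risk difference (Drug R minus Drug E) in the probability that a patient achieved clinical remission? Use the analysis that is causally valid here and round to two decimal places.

-0.13

The stratified and pooled comparisons disagree (Drug R wins within each HbA1c; Drug E wins overall), so the answer turns on the causal role of HbA1c.
Stratifying would compare drugs among patients the drugs themselves sorted into HbA1c groups — a form of selection on an intermediate. The unconditioned pooled rates give the total causal effect.
The causal difference is the pooled difference: 0.480 − 0.610 = -0.130.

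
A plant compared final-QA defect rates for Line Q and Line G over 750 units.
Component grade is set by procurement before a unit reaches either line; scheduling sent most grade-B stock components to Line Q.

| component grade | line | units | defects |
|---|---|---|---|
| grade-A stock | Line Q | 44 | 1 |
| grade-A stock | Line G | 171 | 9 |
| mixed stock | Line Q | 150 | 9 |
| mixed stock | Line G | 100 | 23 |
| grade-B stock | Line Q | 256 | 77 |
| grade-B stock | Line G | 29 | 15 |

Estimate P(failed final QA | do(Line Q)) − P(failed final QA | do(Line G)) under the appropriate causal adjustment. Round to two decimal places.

The stratified and pooled comparisons disagree (Line Q wins within each component grade; Line G wins overall), so the answer turns on the causal role of component grade.
Here component grade is a common cause — it drives both which line a case falls under and the outcome. The crude comparison mixes populations; the stratum-specific rates are the causally relevant ones.
Adjusting over the population distribution of component grade: 0.287·(0.023−0.053) + 0.333·(0.060−0.230) + 0.380·(0.301−0.517) = -0.147.

-0.15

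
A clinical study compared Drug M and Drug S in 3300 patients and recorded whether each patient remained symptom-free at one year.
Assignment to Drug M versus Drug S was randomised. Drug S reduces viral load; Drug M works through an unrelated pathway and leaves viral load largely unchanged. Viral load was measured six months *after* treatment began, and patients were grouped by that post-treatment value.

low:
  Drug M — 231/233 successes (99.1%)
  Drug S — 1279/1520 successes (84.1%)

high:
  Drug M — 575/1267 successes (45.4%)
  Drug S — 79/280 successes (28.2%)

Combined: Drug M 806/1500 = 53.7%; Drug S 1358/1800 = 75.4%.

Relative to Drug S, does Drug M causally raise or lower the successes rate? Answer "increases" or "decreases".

decreases

Drug M is higher inside every viral load stratum but Drug S is higher in aggregate. Whether to stratify depends on how viral load relates to the drug.
Stratifying would compare drugs among patients the drugs themselves sorted into viral load groups — a form of selection on an intermediate. The unconditioned pooled rates give the total causal effect.
Pooled: Drug M 53.7% vs Drug S 75.4%; Drug S is higher overall.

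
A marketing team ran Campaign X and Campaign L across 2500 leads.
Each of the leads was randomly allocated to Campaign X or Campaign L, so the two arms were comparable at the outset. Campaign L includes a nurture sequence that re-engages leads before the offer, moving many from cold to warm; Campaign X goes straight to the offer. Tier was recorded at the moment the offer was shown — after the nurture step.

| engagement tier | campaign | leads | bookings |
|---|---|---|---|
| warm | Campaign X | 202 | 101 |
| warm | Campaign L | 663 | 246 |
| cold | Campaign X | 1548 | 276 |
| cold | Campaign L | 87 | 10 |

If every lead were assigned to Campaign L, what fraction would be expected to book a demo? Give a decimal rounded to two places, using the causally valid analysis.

Engagement tier is downstream of the campaign. One should not condition on a consequence of treatment, so the overall rates are the right comparison.
So P(outcome | do(Campaign L)) is just the pooled rate for Campaign L: 256/750 = 0.341.

0.34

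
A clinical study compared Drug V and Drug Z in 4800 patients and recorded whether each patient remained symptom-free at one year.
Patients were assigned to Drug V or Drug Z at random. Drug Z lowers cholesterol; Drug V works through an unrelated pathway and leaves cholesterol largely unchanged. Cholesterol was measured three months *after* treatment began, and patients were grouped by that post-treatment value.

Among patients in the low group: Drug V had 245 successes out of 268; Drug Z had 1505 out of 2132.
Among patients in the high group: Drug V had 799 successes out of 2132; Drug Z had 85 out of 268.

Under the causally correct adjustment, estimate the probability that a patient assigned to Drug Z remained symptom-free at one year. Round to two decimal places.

Drug V is higher inside every cholesterol stratum but Drug Z is higher in aggregate. Whether to stratify depends on how cholesterol relates to the drug.
The distribution of cholesterol is itself part of what the drug does — it is an intermediate outcome. Holding it fixed would remove that part of the effect; the total effect is the pooled difference.
So P(outcome | do(Drug Z)) is just the pooled rate for Drug Z: 1590/2400 = 0.662.

0.66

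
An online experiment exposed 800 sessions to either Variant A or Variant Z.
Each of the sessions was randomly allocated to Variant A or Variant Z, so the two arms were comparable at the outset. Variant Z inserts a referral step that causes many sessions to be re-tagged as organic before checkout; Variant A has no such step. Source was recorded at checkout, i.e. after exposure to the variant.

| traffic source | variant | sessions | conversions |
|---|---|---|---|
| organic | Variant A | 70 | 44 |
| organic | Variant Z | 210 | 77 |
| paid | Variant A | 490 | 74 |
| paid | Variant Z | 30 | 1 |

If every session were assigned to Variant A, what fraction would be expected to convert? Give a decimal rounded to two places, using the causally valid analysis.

0.21

Variant A is higher inside every traffic source stratum but Variant Z is higher in aggregate. Whether to stratify depends on how traffic source relates to the variant.
Traffic source lies on the pathway variant → traffic source → outcome, so adjusting for it blocks the indirect effect. For the total causal effect of variant, use the unadjusted pooled rates.
So P(outcome | do(Variant A)) is just the pooled rate for Variant A: 118/560 = 0.211.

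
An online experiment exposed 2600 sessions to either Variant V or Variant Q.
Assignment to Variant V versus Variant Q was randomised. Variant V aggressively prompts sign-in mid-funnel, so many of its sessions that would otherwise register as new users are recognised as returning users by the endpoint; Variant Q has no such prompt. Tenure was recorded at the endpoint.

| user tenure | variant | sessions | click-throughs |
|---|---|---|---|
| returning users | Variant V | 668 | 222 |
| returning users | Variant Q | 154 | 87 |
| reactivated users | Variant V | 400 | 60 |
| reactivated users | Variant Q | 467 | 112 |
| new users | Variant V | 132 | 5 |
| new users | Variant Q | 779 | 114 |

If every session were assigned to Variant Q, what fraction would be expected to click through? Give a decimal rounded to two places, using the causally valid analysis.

0.22

Variant Q is higher inside every user tenure stratum but Variant V is higher in aggregate. Whether to stratify depends on how user tenure relates to the variant.
Because the variant influences user tenure, user tenure is a post-treatment mediator, not a confounder. Stratifying on it would bias the estimate; the causal effect is the crude pooled difference.
So P(outcome | do(Variant Q)) is just the pooled rate for Variant Q: 313/1400 = 0.224.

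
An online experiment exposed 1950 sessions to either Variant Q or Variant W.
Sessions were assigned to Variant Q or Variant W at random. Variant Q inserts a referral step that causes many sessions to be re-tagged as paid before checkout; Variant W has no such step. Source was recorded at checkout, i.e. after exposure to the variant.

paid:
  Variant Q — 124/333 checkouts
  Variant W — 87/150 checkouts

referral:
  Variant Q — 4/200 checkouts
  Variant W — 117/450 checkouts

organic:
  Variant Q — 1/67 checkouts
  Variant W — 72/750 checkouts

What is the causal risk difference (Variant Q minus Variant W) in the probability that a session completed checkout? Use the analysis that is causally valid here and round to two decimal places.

Variant W is higher inside every traffic source stratum but Variant Q is higher in aggregate. Whether to stratify depends on how traffic source relates to the variant.
The distribution of traffic source is itself part of what the variant does — it is an intermediate outcome. Holding it fixed would remove that part of the effect; the total effect is the pooled difference.
The causal difference is the pooled difference: 0.215 − 0.204 = +0.011.

+0.01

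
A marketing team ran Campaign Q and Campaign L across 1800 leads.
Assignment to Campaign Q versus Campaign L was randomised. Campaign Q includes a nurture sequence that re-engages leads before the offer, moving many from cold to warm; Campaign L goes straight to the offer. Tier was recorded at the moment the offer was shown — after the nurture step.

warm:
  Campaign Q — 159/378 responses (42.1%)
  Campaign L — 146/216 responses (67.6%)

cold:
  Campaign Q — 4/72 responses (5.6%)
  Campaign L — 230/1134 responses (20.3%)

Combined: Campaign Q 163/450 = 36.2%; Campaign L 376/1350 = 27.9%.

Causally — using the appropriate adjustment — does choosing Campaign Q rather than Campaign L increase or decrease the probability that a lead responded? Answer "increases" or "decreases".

Within every engagement tier level Campaign L has the higher rate, yet pooled Campaign Q does — Simpson's reversal.
Engagement tier here is a post-treatment variable shaped by the campaign; conditioning on it would introduce bias rather than remove it. The overall comparison is the causal one.
Pooled: Campaign Q 36.2% vs Campaign L 27.9%; Campaign Q is higher overall.

increases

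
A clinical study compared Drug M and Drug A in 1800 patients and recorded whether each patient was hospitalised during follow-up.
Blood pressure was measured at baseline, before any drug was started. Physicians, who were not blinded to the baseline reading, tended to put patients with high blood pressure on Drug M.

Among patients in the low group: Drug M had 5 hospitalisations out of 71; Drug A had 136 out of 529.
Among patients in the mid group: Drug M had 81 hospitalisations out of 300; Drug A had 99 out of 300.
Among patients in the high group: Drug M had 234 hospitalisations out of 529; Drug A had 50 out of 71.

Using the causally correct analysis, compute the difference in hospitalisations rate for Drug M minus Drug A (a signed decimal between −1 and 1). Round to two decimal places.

-0.17

Here blood pressure is a common cause — it drives both which drug a case falls under and the outcome. The crude comparison mixes populations; the stratum-specific rates are the causally relevant ones.
Adjusting over the population distribution of blood pressure: 0.333·(0.070−0.257) + 0.333·(0.270−0.330) + 0.333·(0.442−0.704) = -0.170.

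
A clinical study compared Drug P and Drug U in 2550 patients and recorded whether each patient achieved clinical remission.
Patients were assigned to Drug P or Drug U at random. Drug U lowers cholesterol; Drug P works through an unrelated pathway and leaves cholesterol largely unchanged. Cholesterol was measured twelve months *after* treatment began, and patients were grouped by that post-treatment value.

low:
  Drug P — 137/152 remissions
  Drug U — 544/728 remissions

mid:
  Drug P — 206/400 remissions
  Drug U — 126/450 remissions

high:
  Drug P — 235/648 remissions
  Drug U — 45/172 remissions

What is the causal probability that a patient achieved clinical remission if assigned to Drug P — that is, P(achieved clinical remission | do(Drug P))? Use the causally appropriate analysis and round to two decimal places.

0.48

The distribution of cholesterol is itself part of what the drug does — it is an intermediate outcome. Holding it fixed would remove that part of the effect; the total effect is the pooled difference.
So P(outcome | do(Drug P)) is just the pooled rate for Drug P: 578/1200 = 0.482.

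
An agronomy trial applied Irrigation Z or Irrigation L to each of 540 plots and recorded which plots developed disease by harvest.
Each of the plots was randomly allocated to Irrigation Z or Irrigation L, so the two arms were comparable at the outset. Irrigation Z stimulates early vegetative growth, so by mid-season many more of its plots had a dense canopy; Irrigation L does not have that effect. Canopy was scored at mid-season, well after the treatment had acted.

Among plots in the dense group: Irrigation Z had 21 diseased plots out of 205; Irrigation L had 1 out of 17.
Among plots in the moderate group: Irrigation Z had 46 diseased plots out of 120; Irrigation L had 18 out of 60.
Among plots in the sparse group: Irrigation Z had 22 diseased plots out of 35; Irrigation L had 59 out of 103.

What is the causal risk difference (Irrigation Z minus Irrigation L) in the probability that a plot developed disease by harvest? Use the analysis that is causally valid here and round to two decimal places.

Mid-season canopy is downstream of the irrigation. One should not condition on a consequence of treatment, so the overall rates are the right comparison.
The causal difference is the pooled difference: 0.247 − 0.433 = -0.186.

-0.19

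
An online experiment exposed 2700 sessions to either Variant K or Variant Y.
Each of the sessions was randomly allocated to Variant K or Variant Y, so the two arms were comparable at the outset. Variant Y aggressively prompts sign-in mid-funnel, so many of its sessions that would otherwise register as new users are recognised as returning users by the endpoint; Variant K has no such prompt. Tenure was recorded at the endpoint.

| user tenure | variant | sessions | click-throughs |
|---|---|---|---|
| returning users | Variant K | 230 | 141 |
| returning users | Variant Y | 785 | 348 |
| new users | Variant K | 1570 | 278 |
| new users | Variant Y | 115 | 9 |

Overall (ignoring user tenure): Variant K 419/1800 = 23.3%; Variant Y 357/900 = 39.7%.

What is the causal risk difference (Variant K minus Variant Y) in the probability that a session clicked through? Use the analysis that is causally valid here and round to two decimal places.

Within every user tenure level Variant K has the higher rate, yet pooled Variant Y does — Simpson's reversal.
The distribution of user tenure is itself part of what the variant does — it is an intermediate outcome. Holding it fixed would remove that part of the effect; the total effect is the pooled difference.
The causal difference is the pooled difference: 0.233 − 0.397 = -0.164.

-0.16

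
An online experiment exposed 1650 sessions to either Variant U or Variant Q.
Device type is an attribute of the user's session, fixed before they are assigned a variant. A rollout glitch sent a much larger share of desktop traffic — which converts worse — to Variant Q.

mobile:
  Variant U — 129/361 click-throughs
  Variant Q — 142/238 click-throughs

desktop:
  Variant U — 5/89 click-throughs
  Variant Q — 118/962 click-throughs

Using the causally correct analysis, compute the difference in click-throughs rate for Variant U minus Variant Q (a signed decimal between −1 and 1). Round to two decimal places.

Device type satisfies the back-door criterion: it is not a descendant of the variant, and it blocks the spurious path from variant to outcome. Adjusting for it (i.e., using the within-device type rates) gives the causal effect.
Adjusting over the population distribution of device type: 0.363·(0.357−0.597) + 0.637·(0.056−0.123) = -0.129.

-0.13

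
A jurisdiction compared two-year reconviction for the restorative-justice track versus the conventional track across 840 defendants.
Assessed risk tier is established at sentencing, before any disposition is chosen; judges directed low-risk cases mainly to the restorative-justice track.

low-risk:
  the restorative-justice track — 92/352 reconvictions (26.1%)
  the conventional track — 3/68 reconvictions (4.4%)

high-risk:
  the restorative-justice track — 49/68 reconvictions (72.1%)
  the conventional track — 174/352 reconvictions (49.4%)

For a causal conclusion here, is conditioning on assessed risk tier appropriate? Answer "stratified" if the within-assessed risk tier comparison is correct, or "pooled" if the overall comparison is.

stratified

the conventional track is lower inside every assessed risk tier stratum but the restorative-justice track is lower in aggregate. Whether to stratify depends on how assessed risk tier relates to the disposition.
Since assessed risk tier is a pre-existing factor (not a product of the disposition) and it affects the outcome on its own, it is a confounder. The stratified rates, not the pooled rate, identify the causal effect.
Within each level — low-risk: 26.1% vs 4.4%; high-risk: 72.1% vs 49.4% — the conventional track is lower every time.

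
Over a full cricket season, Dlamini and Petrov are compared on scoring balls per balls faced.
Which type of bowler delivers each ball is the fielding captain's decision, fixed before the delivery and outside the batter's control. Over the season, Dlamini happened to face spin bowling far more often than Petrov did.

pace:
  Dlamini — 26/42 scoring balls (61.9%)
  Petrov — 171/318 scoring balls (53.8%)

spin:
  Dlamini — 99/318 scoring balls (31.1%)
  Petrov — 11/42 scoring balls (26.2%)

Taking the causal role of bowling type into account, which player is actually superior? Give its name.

Within every bowling type level Dlamini has the higher rate, yet pooled Petrov does — Simpson's reversal.
Bowling type differs across players for reasons unrelated to any effect of the player itself, and it separately predicts the outcome — a classic confounder. We must compare within bowling type levels.
Within each level — pace: 61.9% vs 53.8%; spin: 31.1% vs 26.2% — Dlamini is higher every time.

Dlamini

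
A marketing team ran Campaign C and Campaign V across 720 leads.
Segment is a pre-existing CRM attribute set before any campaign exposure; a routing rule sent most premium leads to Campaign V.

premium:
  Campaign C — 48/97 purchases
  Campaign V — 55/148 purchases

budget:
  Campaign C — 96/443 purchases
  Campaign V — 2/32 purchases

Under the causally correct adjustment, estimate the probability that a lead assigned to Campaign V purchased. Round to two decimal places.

The customer segment-specific comparison favours Campaign C throughout, but the pooled figures favour Campaign V. The question is whether to condition on customer segment.
Since customer segment is a pre-existing factor (not a product of the campaign) and it affects the outcome on its own, it is a confounder. The stratified rates, not the pooled rate, identify the causal effect.
Standardising Campaign V to the population customer segment mix: 0.340·55/148 + 0.660·2/32 = 0.168.

0.17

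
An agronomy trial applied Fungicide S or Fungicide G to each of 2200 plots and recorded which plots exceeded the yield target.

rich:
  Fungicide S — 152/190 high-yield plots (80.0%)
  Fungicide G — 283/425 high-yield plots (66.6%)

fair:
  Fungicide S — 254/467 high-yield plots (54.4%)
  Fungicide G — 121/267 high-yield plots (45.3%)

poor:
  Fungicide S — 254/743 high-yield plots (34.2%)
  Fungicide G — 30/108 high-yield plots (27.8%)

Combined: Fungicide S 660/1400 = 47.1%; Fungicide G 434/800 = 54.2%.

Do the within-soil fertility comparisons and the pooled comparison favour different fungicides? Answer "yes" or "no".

Within each soil fertility level (rich 80.0% vs 66.6%; fair 54.4% vs 45.3%; poor 34.2% vs 27.8%), Fungicide S has the higher rate every time. Pooled: 47.1% vs 54.2% — Fungicide G has the higher rate overall. The two comparisons disagree.

yes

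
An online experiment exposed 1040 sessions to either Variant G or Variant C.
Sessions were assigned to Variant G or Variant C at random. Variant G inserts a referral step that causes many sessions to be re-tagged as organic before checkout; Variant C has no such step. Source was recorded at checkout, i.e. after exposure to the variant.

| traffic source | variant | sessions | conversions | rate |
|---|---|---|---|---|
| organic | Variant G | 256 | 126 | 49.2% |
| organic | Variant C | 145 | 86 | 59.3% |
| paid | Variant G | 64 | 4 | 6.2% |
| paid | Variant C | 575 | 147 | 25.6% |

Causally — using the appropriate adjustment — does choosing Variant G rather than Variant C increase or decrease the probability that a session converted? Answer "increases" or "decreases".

Stratifying would compare variants among sessions the variants themselves sorted into traffic source groups — a form of selection on an intermediate. The unconditioned pooled rates give the total causal effect.
Pooled: Variant G 40.6% vs Variant C 32.4%; Variant G is higher overall.

increases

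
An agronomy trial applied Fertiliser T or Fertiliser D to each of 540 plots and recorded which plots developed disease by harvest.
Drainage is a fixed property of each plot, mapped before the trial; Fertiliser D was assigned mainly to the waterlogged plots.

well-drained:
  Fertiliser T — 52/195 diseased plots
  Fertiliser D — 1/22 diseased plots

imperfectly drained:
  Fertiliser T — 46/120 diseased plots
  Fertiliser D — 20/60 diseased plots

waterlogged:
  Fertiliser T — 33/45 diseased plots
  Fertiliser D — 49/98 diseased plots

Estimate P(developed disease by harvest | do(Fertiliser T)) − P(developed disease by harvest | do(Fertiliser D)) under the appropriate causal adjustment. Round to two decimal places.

Field drainage is set before the fertiliser has any effect — it is not caused by the fertiliser — and it independently drives the outcome. That makes it a confounder, so the causal comparison is within field drainage levels.
Adjusting over the population distribution of field drainage: 0.402·(0.267−0.045) + 0.333·(0.383−0.333) + 0.265·(0.733−0.500) = +0.167.

+0.17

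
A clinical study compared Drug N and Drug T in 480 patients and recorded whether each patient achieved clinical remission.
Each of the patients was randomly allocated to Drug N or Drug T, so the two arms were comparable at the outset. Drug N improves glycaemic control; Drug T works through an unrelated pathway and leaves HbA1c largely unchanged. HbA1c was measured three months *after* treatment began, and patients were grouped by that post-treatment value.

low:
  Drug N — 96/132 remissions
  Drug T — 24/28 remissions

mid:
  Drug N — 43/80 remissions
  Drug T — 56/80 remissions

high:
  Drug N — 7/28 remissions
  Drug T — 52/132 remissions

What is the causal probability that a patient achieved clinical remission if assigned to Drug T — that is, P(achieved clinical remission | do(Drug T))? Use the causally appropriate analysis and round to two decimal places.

HbA1c is downstream of the drug. One should not condition on a consequence of treatment, so the overall rates are the right comparison.
So P(outcome | do(Drug T)) is just the pooled rate for Drug T: 132/240 = 0.550.

0.55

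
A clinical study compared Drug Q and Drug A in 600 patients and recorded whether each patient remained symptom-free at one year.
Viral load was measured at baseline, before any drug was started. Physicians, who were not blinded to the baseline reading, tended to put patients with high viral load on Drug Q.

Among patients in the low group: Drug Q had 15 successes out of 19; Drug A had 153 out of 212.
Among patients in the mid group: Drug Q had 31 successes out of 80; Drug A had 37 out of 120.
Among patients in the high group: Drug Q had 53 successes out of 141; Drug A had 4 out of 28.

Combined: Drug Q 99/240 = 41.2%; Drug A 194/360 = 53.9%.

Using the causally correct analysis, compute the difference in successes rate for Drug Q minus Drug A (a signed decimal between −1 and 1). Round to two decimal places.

Here viral load is a common cause — it drives both which drug a case falls under and the outcome. The crude comparison mixes populations; the stratum-specific rates are the causally relevant ones.
Adjusting over the population distribution of viral load: 0.385·(0.789−0.722) + 0.333·(0.388−0.308) + 0.282·(0.376−0.143) = +0.118.

+0.12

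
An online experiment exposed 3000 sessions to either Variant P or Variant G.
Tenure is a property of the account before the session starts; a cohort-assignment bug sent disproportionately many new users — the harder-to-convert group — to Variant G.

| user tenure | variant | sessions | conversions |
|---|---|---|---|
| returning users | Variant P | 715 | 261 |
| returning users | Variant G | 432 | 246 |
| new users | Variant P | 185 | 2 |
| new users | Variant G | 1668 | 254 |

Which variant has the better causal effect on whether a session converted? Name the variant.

The user tenure-specific comparison favours Variant G throughout, but the pooled figures favour Variant P. The question is whether to condition on user tenure.
User tenure is set before the variant has any effect — it is not caused by the variant — and it independently drives the outcome. That makes it a confounder, so the causal comparison is within user tenure levels.
Within each level — returning users: 36.5% vs 56.9%; new users: 1.1% vs 15.2% — Variant G is higher every time.

Variant G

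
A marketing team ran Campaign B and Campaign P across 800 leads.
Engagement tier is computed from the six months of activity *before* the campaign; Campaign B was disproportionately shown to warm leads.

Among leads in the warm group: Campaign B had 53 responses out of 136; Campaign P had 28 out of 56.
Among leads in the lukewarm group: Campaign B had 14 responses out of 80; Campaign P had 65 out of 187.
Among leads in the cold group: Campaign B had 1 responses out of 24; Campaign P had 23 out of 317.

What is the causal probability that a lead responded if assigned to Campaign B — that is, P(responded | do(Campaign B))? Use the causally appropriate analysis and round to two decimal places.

Within every engagement tier level Campaign P has the higher rate, yet pooled Campaign B does — Simpson's reversal.
Engagement tier satisfies the back-door criterion: it is not a descendant of the campaign, and it blocks the spurious path from campaign to outcome. Adjusting for it (i.e., using the within-engagement tier rates) gives the causal effect.
Standardising Campaign B to the population engagement tier mix: 0.240·53/136 + 0.334·14/80 + 0.426·1/24 = 0.170.

0.17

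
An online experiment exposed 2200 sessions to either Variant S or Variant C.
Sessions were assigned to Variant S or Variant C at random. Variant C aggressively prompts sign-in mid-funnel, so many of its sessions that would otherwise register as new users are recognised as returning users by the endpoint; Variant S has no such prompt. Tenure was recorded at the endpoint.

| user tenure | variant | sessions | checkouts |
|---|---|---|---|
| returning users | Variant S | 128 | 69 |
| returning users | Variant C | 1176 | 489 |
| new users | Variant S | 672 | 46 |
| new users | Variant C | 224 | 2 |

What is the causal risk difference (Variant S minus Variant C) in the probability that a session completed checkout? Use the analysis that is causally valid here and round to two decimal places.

User tenure lies on the pathway variant → user tenure → outcome, so adjusting for it blocks the indirect effect. For the total causal effect of variant, use the unadjusted pooled rates.
The causal difference is the pooled difference: 0.144 − 0.351 = -0.207.

-0.21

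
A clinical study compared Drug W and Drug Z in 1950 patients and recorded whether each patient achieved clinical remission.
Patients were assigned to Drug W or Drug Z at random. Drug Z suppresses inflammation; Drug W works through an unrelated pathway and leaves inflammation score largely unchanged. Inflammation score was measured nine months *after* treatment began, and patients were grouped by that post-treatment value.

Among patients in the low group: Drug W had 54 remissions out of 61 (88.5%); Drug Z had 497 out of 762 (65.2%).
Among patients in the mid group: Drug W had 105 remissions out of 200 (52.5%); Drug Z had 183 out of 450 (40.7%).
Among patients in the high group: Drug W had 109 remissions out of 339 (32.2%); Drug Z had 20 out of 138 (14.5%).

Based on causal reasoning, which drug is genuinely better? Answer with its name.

Drug W is higher inside every inflammation score stratum but Drug Z is higher in aggregate. Whether to stratify depends on how inflammation score relates to the drug.
Inflammation score here is a post-treatment variable shaped by the drug; conditioning on it would introduce bias rather than remove it. The overall comparison is the causal one.
Pooled: Drug W 44.7% vs Drug Z 51.9%; Drug Z is higher overall.

Drug Z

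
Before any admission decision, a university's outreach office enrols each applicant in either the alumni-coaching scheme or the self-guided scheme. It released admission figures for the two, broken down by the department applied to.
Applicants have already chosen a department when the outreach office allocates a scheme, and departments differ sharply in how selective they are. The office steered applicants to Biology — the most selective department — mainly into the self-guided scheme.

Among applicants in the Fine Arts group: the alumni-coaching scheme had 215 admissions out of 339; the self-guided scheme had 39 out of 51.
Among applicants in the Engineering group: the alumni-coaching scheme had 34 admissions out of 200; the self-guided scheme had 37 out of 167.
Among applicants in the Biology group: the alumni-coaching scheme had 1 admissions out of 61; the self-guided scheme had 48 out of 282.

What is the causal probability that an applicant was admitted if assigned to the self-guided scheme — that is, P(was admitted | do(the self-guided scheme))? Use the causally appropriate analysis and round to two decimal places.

0.40

Here department is a common cause — it drives both which outreach scheme a case falls under and the outcome. The crude comparison mixes populations; the stratum-specific rates are the causally relevant ones.
Standardising the self-guided scheme to the population department mix: 0.355·39/51 + 0.334·37/167 + 0.312·48/282 = 0.398.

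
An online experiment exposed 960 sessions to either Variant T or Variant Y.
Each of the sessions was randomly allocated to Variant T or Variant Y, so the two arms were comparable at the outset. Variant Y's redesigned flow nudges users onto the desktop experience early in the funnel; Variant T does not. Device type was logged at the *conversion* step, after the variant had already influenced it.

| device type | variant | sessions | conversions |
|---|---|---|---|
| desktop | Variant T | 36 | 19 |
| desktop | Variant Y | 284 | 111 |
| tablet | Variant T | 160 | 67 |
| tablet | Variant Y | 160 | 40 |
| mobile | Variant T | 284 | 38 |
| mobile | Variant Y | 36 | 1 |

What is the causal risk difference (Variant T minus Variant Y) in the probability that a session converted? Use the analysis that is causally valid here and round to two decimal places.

-0.06

The device type-specific comparison favours Variant T throughout, but the pooled figures favour Variant Y. The question is whether to condition on device type.
Device type is downstream of the variant. One should not condition on a consequence of treatment, so the overall rates are the right comparison.
The causal difference is the pooled difference: 0.258 − 0.317 = -0.058.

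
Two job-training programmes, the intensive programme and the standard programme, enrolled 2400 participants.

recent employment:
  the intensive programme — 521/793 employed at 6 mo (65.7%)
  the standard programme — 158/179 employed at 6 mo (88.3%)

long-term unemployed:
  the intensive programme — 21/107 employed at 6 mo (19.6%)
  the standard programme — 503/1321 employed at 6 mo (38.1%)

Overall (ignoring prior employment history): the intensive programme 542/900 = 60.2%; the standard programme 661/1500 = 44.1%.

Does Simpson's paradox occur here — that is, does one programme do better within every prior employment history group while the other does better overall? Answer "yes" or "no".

yes

Within each prior employment history level (recent employment 65.7% vs 88.3%; long-term unemployed 19.6% vs 38.1%), the standard programme has the higher rate every time. Pooled: 60.2% vs 44.1% — the intensive programme has the higher rate overall. The two comparisons disagree.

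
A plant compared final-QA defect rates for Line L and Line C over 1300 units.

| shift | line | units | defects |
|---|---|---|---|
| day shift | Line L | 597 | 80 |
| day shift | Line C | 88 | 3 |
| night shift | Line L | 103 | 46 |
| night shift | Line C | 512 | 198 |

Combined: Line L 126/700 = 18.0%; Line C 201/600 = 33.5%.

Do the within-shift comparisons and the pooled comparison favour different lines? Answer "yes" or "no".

yes

Within each shift level (day shift 13.4% vs 3.4%; night shift 44.7% vs 38.7%), Line C has the lower rate every time. Pooled: 18.0% vs 33.5% — Line L has the lower rate overall. The two comparisons disagree.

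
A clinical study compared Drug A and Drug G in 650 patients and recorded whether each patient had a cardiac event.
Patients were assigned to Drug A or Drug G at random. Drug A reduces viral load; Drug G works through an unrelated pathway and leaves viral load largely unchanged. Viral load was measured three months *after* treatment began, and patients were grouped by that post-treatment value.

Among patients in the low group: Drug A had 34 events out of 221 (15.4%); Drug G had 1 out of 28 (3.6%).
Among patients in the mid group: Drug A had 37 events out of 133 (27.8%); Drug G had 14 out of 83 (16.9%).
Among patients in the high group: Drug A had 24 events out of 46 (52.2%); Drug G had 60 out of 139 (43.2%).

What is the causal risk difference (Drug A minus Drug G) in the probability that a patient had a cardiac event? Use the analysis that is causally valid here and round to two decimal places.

Viral load is downstream of the drug. One should not condition on a consequence of treatment, so the overall rates are the right comparison.
The causal difference is the pooled difference: 0.237 − 0.300 = -0.062.

-0.06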